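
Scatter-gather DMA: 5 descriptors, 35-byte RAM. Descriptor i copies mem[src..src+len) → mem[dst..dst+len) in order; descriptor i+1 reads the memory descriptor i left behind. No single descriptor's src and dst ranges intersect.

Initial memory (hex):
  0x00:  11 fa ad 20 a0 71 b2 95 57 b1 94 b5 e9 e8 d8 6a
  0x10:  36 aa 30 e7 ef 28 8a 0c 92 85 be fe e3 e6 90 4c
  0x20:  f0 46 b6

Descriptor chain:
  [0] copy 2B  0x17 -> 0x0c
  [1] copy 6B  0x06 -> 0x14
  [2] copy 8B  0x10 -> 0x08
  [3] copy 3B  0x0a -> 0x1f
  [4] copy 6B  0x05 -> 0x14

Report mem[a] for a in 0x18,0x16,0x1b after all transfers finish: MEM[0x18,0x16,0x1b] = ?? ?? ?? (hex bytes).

MEM[0x18,0x16,0x1b] = aa 95 fe

#0 dst[0x0c+2] := {0x0c,0x92}
#1 dst[0x14+6] := {0xb2,0x95,0x57,0xb1,0x94,0xb5}
#2 dst[0x08+8] := {0x36,0xaa,0x30,0xe7,0xb2,0x95,0x57,0xb1}
#3 dst[0x1f+3] := {0x30,0xe7,0xb2}
#4 dst[0x14+6] := {0x71,0xb2,0x95,0x36,0xaa,0x30}
query mem[0x18]=0xaa, mem[0x16]=0x95, mem[0x1b]=0xfe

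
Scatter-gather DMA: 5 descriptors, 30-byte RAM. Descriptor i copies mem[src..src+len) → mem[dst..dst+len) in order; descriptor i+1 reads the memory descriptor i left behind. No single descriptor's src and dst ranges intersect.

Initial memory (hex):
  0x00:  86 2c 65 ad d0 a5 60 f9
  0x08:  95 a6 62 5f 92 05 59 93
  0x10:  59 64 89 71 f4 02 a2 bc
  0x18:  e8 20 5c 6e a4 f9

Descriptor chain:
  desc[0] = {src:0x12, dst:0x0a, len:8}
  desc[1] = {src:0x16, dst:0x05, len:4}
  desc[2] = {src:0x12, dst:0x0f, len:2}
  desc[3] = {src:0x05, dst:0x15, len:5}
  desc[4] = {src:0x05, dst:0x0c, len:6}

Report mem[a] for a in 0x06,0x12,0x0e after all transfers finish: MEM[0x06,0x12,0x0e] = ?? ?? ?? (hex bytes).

MEM[0x06,0x12,0x0e] = bc 89 e8

[0] 0x12->0x0a len=8 : 89 71 f4 02 a2 bc e8 20
[1] 0x16->0x05 len=4 : a2 bc e8 20
[2] 0x12->0x0f len=2 : 89 71
[3] 0x05->0x15 len=5 : a2 bc e8 20 a6
[4] 0x05->0x0c len=6 : a2 bc e8 20 a6 89
query mem[0x06]=0xbc, mem[0x12]=0x89, mem[0x0e]=0xe8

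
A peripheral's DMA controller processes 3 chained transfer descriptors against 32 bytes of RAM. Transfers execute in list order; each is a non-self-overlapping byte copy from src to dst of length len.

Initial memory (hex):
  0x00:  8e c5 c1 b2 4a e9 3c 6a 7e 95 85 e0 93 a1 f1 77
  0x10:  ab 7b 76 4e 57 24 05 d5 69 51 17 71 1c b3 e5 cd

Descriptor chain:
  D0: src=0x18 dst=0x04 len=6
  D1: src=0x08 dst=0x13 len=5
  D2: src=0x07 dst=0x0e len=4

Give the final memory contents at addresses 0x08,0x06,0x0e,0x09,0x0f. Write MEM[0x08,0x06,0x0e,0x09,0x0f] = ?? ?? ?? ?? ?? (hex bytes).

  after D0: wrote 6B at 0x04 = 695117711cb3
  after D1: wrote 5B at 0x13 = 1cb385e093
  after D2: wrote 4B at 0x0e = 711cb385
query mem[0x08]=0x1c, mem[0x06]=0x17, mem[0x0e]=0x71, mem[0x09]=0xb3, mem[0x0f]=0x1c

MEM[0x08,0x06,0x0e,0x09,0x0f] = 1c 17 71 b3 1c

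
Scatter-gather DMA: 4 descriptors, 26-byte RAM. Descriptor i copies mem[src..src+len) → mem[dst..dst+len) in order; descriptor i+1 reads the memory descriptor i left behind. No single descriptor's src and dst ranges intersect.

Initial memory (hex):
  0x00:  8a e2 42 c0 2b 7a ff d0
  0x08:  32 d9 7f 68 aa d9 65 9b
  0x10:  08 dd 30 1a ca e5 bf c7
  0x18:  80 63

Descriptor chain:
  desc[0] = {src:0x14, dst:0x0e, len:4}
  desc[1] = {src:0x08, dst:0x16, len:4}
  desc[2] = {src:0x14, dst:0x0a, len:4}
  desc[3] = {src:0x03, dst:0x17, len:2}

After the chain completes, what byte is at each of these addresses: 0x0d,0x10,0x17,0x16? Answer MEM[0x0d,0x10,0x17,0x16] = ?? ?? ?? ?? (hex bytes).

D0: mem[0x0e..0x11] <- [ca e5 bf c7]
D1: mem[0x16..0x19] <- [32 d9 7f 68]
D2: mem[0x0a..0x0d] <- [ca e5 32 d9]
D3: mem[0x17..0x18] <- [c0 2b]
query mem[0x0d]=0xd9, mem[0x10]=0xbf, mem[0x17]=0xc0, mem[0x16]=0x32

MEM[0x0d,0x10,0x17,0x16] = d9 bf c0 32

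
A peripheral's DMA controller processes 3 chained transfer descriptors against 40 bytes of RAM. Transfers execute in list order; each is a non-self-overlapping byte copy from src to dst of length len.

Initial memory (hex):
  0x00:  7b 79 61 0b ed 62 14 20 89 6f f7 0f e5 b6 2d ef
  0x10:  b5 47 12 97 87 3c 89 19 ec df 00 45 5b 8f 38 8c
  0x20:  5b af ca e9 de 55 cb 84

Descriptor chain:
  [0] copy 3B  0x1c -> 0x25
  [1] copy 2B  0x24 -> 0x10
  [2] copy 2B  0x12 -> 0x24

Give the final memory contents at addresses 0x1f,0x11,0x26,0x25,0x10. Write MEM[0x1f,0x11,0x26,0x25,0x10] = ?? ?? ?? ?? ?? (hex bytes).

MEM[0x1f,0x11,0x26,0x25,0x10] = 8c 5b 8f 97 de

  after D0: wrote 3B at 0x25 = 5b8f38
  after D1: wrote 2B at 0x10 = de5b
  after D2: wrote 2B at 0x24 = 1297
query mem[0x1f]=0x8c, mem[0x11]=0x5b, mem[0x26]=0x8f, mem[0x25]=0x97, mem[0x10]=0xde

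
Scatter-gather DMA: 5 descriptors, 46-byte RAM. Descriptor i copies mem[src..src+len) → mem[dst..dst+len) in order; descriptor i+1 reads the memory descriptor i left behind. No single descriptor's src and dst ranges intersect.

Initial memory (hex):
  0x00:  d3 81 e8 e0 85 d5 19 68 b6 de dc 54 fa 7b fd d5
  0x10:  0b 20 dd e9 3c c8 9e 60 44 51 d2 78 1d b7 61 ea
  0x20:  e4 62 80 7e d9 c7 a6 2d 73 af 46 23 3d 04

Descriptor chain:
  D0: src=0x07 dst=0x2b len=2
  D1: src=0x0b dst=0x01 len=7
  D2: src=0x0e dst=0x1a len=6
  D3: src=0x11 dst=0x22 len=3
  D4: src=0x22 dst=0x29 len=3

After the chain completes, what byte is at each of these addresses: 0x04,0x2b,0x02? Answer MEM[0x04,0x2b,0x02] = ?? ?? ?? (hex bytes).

MEM[0x04,0x2b,0x02] = fd e9 fa

  after D0: wrote 2B at 0x2b = 68b6
  after D1: wrote 7B at 0x01 = 54fa7bfdd50b20
  after D2: wrote 6B at 0x1a = fdd50b20dde9
  after D3: wrote 3B at 0x22 = 20dde9
  after D4: wrote 3B at 0x29 = 20dde9
query mem[0x04]=0xfd, mem[0x2b]=0xe9, mem[0x02]=0xfa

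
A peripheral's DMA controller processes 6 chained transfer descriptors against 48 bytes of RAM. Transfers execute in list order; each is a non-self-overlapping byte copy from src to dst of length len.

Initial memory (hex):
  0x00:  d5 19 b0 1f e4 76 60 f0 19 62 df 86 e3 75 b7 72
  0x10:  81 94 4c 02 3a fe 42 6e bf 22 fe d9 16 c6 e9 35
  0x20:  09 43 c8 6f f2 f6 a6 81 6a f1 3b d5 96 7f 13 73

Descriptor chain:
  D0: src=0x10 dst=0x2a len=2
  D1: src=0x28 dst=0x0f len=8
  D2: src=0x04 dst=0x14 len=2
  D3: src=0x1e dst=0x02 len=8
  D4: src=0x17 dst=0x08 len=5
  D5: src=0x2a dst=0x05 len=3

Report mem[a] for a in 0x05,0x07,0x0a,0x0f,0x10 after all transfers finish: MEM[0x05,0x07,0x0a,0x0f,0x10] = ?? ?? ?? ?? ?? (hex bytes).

MEM[0x05,0x07,0x0a,0x0f,0x10] = 81 96 22 6a f1

[0] 0x10->0x2a len=2 : 81 94
[1] 0x28->0x0f len=8 : 6a f1 81 94 96 7f 13 73
[2] 0x04->0x14 len=2 : e4 76
[3] 0x1e->0x02 len=8 : e9 35 09 43 c8 6f f2 f6
[4] 0x17->0x08 len=5 : 6e bf 22 fe d9
[5] 0x2a->0x05 len=3 : 81 94 96
query mem[0x05]=0x81, mem[0x07]=0x96, mem[0x0a]=0x22, mem[0x0f]=0x6a, mem[0x10]=0xf1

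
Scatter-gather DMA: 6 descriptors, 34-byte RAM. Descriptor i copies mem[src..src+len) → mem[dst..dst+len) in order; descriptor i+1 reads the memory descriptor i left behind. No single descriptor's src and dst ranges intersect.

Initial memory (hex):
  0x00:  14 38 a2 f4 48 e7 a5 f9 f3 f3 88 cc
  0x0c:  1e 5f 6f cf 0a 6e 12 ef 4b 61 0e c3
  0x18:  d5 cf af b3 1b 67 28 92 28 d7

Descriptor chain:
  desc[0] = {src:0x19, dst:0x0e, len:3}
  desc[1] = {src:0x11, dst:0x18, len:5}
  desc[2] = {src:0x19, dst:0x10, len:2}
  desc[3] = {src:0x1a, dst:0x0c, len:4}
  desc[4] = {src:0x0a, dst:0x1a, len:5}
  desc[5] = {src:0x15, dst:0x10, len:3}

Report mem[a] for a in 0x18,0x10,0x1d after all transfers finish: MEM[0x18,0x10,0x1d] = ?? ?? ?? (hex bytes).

MEM[0x18,0x10,0x1d] = 6e 61 4b

[0] 0x19->0x0e len=3 : cf af b3
[1] 0x11->0x18 len=5 : 6e 12 ef 4b 61
[2] 0x19->0x10 len=2 : 12 ef
[3] 0x1a->0x0c len=4 : ef 4b 61 67
[4] 0x0a->0x1a len=5 : 88 cc ef 4b 61
[5] 0x15->0x10 len=3 : 61 0e c3
query mem[0x18]=0x6e, mem[0x10]=0x61, mem[0x1d]=0x4b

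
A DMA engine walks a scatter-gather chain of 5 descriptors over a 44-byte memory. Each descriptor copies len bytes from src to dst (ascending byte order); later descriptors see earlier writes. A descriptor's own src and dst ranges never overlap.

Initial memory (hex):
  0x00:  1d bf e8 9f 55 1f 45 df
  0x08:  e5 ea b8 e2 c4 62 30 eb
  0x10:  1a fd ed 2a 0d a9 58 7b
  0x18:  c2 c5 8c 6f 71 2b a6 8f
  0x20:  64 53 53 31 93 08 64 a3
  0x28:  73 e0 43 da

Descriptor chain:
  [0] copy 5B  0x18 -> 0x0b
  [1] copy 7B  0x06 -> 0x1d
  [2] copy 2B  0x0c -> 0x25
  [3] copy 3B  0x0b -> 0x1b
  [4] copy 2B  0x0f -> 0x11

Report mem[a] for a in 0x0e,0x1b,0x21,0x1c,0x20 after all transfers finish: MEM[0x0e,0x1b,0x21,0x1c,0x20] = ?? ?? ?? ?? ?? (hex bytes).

  after D0: wrote 5B at 0x0b = c2c58c6f71
  after D1: wrote 7B at 0x1d = 45dfe5eab8c2c5
  after D2: wrote 2B at 0x25 = c58c
  after D3: wrote 3B at 0x1b = c2c58c
  after D4: wrote 2B at 0x11 = 711a
query mem[0x0e]=0x6f, mem[0x1b]=0xc2, mem[0x21]=0xb8, mem[0x1c]=0xc5, mem[0x20]=0xea

MEM[0x0e,0x1b,0x21,0x1c,0x20] = 6f c2 b8 c5 ea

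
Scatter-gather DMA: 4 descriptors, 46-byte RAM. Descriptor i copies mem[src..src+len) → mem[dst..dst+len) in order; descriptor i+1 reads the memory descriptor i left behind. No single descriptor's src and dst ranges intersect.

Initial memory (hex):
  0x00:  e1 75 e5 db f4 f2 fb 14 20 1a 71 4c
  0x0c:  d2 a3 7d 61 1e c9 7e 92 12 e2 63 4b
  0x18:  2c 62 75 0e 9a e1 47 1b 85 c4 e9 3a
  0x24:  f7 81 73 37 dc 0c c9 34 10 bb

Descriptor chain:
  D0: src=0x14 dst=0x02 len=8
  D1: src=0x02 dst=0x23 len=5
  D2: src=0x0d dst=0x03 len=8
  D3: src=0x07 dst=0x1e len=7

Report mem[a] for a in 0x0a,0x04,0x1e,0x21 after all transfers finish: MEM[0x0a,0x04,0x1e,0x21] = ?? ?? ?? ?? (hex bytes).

MEM[0x0a,0x04,0x1e,0x21] = 12 7d c9 12

D0: mem[0x02..0x09] <- [12 e2 63 4b 2c 62 75 0e]
D1: mem[0x23..0x27] <- [12 e2 63 4b 2c]
D2: mem[0x03..0x0a] <- [a3 7d 61 1e c9 7e 92 12]
D3: mem[0x1e..0x24] <- [c9 7e 92 12 4c d2 a3]
query mem[0x0a]=0x12, mem[0x04]=0x7d, mem[0x1e]=0xc9, mem[0x21]=0x12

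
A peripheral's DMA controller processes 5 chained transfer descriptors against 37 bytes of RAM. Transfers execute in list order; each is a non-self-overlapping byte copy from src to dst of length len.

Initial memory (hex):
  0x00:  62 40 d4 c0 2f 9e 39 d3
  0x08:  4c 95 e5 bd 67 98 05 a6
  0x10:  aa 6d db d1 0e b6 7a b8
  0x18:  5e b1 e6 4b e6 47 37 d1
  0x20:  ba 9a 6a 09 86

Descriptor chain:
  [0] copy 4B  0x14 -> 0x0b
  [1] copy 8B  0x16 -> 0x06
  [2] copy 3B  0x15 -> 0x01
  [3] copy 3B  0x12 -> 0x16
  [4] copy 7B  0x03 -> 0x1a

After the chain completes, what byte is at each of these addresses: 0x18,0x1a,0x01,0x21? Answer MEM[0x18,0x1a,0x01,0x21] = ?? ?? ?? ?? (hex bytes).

MEM[0x18,0x1a,0x01,0x21] = 0e b8 b6 9a

[0] 0x14->0x0b len=4 : 0e b6 7a b8
[1] 0x16->0x06 len=8 : 7a b8 5e b1 e6 4b e6 47
[2] 0x15->0x01 len=3 : b6 7a b8
[3] 0x12->0x16 len=3 : db d1 0e
[4] 0x03->0x1a len=7 : b8 2f 9e 7a b8 5e b1
query mem[0x18]=0x0e, mem[0x1a]=0xb8, mem[0x01]=0xb6, mem[0x21]=0x9a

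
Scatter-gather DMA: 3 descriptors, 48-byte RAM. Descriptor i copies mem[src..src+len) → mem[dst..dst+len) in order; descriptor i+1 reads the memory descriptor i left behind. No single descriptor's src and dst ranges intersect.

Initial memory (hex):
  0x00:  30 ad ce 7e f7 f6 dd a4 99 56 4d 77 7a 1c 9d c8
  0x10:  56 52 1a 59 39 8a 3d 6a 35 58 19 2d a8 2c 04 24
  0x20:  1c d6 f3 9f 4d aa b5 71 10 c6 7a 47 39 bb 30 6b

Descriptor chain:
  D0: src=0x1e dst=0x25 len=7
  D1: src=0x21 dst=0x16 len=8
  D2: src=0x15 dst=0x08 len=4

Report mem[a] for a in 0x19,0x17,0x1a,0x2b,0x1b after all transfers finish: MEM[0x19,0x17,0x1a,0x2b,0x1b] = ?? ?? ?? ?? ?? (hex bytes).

[0] 0x1e->0x25 len=7 : 04 24 1c d6 f3 9f 4d
[1] 0x21->0x16 len=8 : d6 f3 9f 4d 04 24 1c d6
[2] 0x15->0x08 len=4 : 8a d6 f3 9f
query mem[0x19]=0x4d, mem[0x17]=0xf3, mem[0x1a]=0x04, mem[0x2b]=0x4d, mem[0x1b]=0x24

MEM[0x19,0x17,0x1a,0x2b,0x1b] = 4d f3 04 4d 24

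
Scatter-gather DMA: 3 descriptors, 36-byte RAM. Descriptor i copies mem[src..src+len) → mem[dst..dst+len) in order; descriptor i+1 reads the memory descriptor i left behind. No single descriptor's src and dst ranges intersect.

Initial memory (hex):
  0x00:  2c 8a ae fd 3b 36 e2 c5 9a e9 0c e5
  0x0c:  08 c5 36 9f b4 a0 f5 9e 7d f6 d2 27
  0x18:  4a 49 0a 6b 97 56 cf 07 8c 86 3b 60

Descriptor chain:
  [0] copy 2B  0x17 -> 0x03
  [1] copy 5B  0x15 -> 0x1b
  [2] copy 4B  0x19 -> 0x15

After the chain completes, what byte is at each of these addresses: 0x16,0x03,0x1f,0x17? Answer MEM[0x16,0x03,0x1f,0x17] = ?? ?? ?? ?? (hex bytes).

MEM[0x16,0x03,0x1f,0x17] = 0a 27 49 f6

  after D0: wrote 2B at 0x03 = 274a
  after D1: wrote 5B at 0x1b = f6d2274a49
  after D2: wrote 4B at 0x15 = 490af6d2
query mem[0x16]=0x0a, mem[0x03]=0x27, mem[0x1f]=0x49, mem[0x17]=0xf6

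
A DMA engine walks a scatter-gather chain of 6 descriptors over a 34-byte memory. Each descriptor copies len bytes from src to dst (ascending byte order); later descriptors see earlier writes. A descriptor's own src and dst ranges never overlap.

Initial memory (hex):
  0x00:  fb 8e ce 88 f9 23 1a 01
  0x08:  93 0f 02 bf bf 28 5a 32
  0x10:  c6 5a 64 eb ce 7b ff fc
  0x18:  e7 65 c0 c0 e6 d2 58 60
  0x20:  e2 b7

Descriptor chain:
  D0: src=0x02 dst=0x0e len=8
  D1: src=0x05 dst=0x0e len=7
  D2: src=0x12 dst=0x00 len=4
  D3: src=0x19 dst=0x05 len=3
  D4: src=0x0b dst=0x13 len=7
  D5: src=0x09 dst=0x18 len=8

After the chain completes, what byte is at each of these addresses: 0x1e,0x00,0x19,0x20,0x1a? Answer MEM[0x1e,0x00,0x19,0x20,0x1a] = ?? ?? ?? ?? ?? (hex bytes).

MEM[0x1e,0x00,0x19,0x20,0x1a] = 1a 0f 02 e2 bf

  after D0: wrote 8B at 0x0e = ce88f9231a01930f
  after D1: wrote 7B at 0x0e = 231a01930f02bf
  after D2: wrote 4B at 0x00 = 0f02bf0f
  after D3: wrote 3B at 0x05 = 65c0c0
  after D4: wrote 7B at 0x13 = bfbf28231a0193
  after D5: wrote 8B at 0x18 = 0f02bfbf28231a01
query mem[0x1e]=0x1a, mem[0x00]=0x0f, mem[0x19]=0x02, mem[0x20]=0xe2, mem[0x1a]=0xbf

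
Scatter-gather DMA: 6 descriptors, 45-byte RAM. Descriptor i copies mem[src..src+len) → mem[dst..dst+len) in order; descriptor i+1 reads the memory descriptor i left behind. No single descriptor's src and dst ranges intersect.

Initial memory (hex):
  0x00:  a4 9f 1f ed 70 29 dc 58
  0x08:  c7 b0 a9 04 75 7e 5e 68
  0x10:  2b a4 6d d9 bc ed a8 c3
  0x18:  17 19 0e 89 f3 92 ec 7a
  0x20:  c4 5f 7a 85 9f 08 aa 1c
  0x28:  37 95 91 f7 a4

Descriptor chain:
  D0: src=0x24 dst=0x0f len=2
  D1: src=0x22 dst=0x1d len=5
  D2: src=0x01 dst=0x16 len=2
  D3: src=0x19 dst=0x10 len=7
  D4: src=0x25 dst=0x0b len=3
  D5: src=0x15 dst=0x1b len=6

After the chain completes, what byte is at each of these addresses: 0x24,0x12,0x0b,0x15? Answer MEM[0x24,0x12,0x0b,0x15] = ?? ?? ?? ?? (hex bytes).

#0 dst[0x0f+2] := {0x9f,0x08}
#1 dst[0x1d+5] := {0x7a,0x85,0x9f,0x08,0xaa}
#2 dst[0x16+2] := {0x9f,0x1f}
#3 dst[0x10+7] := {0x19,0x0e,0x89,0xf3,0x7a,0x85,0x9f}
#4 dst[0x0b+3] := {0x08,0xaa,0x1c}
#5 dst[0x1b+6] := {0x85,0x9f,0x1f,0x17,0x19,0x0e}
query mem[0x24]=0x9f, mem[0x12]=0x89, mem[0x0b]=0x08, mem[0x15]=0x85

MEM[0x24,0x12,0x0b,0x15] = 9f 89 08 85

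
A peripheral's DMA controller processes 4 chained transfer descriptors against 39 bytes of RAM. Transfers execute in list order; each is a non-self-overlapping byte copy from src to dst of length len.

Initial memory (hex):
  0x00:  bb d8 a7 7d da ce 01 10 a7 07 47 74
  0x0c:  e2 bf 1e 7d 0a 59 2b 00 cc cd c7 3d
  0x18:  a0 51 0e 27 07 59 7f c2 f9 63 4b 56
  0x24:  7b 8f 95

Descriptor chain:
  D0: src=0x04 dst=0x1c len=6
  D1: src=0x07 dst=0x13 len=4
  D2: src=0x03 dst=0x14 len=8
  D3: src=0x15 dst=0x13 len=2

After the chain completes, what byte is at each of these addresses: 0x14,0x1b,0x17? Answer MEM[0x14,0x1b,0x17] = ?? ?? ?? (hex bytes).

[0] 0x04->0x1c len=6 : da ce 01 10 a7 07
[1] 0x07->0x13 len=4 : 10 a7 07 47
[2] 0x03->0x14 len=8 : 7d da ce 01 10 a7 07 47
[3] 0x15->0x13 len=2 : da ce
query mem[0x14]=0xce, mem[0x1b]=0x47, mem[0x17]=0x01

MEM[0x14,0x1b,0x17] = ce 47 01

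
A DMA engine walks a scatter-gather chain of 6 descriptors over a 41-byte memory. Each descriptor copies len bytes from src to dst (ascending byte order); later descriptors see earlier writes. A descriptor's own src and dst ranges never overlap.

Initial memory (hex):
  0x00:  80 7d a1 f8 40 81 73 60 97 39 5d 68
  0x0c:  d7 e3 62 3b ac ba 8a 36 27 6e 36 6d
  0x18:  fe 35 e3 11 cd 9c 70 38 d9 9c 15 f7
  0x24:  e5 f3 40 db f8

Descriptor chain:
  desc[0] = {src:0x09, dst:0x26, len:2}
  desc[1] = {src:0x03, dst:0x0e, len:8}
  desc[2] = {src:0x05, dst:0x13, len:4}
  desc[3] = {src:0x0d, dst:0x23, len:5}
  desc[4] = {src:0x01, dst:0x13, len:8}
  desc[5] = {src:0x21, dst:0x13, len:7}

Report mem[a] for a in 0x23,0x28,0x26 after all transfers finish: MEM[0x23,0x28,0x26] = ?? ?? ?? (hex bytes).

D0: mem[0x26..0x27] <- [39 5d]
D1: mem[0x0e..0x15] <- [f8 40 81 73 60 97 39 5d]
D2: mem[0x13..0x16] <- [81 73 60 97]
D3: mem[0x23..0x27] <- [e3 f8 40 81 73]
D4: mem[0x13..0x1a] <- [7d a1 f8 40 81 73 60 97]
D5: mem[0x13..0x19] <- [9c 15 e3 f8 40 81 73]
query mem[0x23]=0xe3, mem[0x28]=0xf8, mem[0x26]=0x81

MEM[0x23,0x28,0x26] = e3 f8 81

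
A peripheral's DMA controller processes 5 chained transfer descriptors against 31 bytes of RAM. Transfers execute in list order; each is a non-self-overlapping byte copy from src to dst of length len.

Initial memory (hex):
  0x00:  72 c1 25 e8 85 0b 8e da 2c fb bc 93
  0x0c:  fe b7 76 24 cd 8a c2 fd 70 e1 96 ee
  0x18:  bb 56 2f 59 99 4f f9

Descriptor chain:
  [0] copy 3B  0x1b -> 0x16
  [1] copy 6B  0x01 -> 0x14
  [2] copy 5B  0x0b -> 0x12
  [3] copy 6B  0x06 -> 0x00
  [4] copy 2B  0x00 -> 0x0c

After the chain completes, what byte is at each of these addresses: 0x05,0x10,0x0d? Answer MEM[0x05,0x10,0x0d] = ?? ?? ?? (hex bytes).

[0] 0x1b->0x16 len=3 : 59 99 4f
[1] 0x01->0x14 len=6 : c1 25 e8 85 0b 8e
[2] 0x0b->0x12 len=5 : 93 fe b7 76 24
[3] 0x06->0x00 len=6 : 8e da 2c fb bc 93
[4] 0x00->0x0c len=2 : 8e da
query mem[0x05]=0x93, mem[0x10]=0xcd, mem[0x0d]=0xda

MEM[0x05,0x10,0x0d] = 93 cd da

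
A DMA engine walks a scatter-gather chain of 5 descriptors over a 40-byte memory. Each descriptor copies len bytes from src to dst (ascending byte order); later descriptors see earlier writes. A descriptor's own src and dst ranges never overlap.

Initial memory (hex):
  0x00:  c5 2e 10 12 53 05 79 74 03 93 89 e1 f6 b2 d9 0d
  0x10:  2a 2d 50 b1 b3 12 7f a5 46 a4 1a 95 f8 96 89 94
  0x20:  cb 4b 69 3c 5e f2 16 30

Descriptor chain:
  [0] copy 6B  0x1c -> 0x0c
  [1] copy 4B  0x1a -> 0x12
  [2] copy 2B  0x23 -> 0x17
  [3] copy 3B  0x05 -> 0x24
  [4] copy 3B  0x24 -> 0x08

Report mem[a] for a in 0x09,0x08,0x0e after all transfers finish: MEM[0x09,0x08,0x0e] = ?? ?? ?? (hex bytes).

MEM[0x09,0x08,0x0e] = 79 05 89

#0 dst[0x0c+6] := {0xf8,0x96,0x89,0x94,0xcb,0x4b}
#1 dst[0x12+4] := {0x1a,0x95,0xf8,0x96}
#2 dst[0x17+2] := {0x3c,0x5e}
#3 dst[0x24+3] := {0x05,0x79,0x74}
#4 dst[0x08+3] := {0x05,0x79,0x74}
query mem[0x09]=0x79, mem[0x08]=0x05, mem[0x0e]=0x89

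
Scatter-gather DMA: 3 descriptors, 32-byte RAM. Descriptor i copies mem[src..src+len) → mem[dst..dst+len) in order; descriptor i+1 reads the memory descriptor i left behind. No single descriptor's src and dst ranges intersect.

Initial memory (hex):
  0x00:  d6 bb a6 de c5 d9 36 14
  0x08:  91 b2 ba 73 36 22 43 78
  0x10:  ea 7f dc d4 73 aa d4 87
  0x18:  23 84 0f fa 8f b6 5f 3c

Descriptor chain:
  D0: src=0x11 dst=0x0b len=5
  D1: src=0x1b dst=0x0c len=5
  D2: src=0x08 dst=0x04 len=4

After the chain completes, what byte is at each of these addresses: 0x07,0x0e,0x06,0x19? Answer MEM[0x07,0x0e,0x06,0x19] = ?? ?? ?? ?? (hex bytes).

MEM[0x07,0x0e,0x06,0x19] = 7f b6 ba 84

[0] 0x11->0x0b len=5 : 7f dc d4 73 aa
[1] 0x1b->0x0c len=5 : fa 8f b6 5f 3c
[2] 0x08->0x04 len=4 : 91 b2 ba 7f
query mem[0x07]=0x7f, mem[0x0e]=0xb6, mem[0x06]=0xba, mem[0x19]=0x84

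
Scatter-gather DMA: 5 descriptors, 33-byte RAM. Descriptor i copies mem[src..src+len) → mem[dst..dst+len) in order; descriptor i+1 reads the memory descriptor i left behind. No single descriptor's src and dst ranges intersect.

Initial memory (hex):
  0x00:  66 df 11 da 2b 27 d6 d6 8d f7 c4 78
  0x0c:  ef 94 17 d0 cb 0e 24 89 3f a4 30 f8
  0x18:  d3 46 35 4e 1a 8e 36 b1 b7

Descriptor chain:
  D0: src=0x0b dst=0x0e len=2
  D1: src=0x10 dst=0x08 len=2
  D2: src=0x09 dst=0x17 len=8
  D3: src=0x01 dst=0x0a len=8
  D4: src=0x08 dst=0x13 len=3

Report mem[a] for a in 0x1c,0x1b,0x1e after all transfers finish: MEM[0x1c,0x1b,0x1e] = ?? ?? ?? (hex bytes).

MEM[0x1c,0x1b,0x1e] = 78 94 cb

D0: mem[0x0e..0x0f] <- [78 ef]
D1: mem[0x08..0x09] <- [cb 0e]
D2: mem[0x17..0x1e] <- [0e c4 78 ef 94 78 ef cb]
D3: mem[0x0a..0x11] <- [df 11 da 2b 27 d6 d6 cb]
D4: mem[0x13..0x15] <- [cb 0e df]
query mem[0x1c]=0x78, mem[0x1b]=0x94, mem[0x1e]=0xcb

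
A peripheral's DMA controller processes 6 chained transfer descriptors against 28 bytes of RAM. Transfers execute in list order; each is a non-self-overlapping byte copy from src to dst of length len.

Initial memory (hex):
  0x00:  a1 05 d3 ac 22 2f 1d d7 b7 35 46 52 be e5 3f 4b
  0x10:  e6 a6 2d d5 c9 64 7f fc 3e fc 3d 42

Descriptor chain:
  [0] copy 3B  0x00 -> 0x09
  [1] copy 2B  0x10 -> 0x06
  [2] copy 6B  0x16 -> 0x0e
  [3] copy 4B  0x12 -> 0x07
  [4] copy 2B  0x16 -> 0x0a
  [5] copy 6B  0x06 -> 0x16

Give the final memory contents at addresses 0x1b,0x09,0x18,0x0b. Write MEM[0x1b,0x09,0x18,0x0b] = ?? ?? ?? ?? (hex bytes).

MEM[0x1b,0x09,0x18,0x0b] = fc c9 42 fc

  after D0: wrote 3B at 0x09 = a105d3
  after D1: wrote 2B at 0x06 = e6a6
  after D2: wrote 6B at 0x0e = 7ffc3efc3d42
  after D3: wrote 4B at 0x07 = 3d42c964
  after D4: wrote 2B at 0x0a = 7ffc
  after D5: wrote 6B at 0x16 = e63d42c97ffc
query mem[0x1b]=0xfc, mem[0x09]=0xc9, mem[0x18]=0x42, mem[0x0b]=0xfc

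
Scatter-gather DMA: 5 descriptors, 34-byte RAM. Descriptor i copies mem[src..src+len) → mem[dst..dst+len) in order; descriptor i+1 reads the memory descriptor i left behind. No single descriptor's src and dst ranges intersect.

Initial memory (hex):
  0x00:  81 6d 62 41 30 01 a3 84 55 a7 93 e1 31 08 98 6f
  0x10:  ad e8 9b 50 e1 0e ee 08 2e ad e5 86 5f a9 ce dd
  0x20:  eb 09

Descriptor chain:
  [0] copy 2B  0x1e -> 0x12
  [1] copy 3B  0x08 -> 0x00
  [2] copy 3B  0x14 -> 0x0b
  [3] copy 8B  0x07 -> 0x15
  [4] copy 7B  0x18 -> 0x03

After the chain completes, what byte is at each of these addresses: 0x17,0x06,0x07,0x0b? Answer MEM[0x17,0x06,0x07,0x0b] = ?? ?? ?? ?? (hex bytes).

#0 dst[0x12+2] := {0xce,0xdd}
#1 dst[0x00+3] := {0x55,0xa7,0x93}
#2 dst[0x0b+3] := {0xe1,0x0e,0xee}
#3 dst[0x15+8] := {0x84,0x55,0xa7,0x93,0xe1,0x0e,0xee,0x98}
#4 dst[0x03+7] := {0x93,0xe1,0x0e,0xee,0x98,0xa9,0xce}
query mem[0x17]=0xa7, mem[0x06]=0xee, mem[0x07]=0x98, mem[0x0b]=0xe1

MEM[0x17,0x06,0x07,0x0b] = a7 ee 98 e1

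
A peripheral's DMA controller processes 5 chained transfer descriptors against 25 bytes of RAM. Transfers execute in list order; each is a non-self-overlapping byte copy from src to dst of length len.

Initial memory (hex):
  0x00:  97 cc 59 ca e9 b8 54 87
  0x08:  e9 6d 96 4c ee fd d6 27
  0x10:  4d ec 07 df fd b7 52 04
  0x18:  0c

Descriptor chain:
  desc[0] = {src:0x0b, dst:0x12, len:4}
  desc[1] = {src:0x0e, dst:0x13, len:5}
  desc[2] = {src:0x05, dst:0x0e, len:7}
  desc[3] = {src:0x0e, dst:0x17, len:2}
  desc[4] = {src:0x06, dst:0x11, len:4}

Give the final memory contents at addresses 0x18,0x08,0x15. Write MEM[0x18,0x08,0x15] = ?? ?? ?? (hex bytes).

  after D0: wrote 4B at 0x12 = 4ceefdd6
  after D1: wrote 5B at 0x13 = d6274dec4c
  after D2: wrote 7B at 0x0e = b85487e96d964c
  after D3: wrote 2B at 0x17 = b854
  after D4: wrote 4B at 0x11 = 5487e96d
query mem[0x18]=0x54, mem[0x08]=0xe9, mem[0x15]=0x4d

MEM[0x18,0x08,0x15] = 54 e9 4d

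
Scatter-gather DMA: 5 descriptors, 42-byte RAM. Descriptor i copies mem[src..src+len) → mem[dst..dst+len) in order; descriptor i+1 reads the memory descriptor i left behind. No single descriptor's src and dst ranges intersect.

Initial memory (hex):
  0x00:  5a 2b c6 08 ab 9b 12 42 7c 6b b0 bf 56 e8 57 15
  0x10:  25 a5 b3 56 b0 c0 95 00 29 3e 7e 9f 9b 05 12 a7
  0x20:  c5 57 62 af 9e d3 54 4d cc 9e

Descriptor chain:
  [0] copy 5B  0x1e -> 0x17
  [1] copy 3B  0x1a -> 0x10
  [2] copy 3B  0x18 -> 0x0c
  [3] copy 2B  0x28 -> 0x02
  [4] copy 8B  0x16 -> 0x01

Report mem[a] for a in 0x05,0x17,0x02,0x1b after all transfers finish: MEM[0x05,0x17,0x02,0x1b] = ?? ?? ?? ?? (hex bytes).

D0: mem[0x17..0x1b] <- [12 a7 c5 57 62]
D1: mem[0x10..0x12] <- [57 62 9b]
D2: mem[0x0c..0x0e] <- [a7 c5 57]
D3: mem[0x02..0x03] <- [cc 9e]
D4: mem[0x01..0x08] <- [95 12 a7 c5 57 62 9b 05]
query mem[0x05]=0x57, mem[0x17]=0x12, mem[0x02]=0x12, mem[0x1b]=0x62

MEM[0x05,0x17,0x02,0x1b] = 57 12 12 62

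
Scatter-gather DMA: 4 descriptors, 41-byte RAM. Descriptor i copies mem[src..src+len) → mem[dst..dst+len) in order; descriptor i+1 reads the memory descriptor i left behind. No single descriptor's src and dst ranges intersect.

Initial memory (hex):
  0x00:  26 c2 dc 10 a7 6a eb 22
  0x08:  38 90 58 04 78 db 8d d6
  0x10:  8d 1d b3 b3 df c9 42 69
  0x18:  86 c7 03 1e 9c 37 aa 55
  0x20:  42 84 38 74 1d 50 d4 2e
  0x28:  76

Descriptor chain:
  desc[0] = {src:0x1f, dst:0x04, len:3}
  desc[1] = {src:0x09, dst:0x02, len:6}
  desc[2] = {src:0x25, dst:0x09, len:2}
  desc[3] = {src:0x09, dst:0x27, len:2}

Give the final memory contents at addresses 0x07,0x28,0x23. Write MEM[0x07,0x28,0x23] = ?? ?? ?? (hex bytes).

  after D0: wrote 3B at 0x04 = 554284
  after D1: wrote 6B at 0x02 = 90580478db8d
  after D2: wrote 2B at 0x09 = 50d4
  after D3: wrote 2B at 0x27 = 50d4
query mem[0x07]=0x8d, mem[0x28]=0xd4, mem[0x23]=0x74

MEM[0x07,0x28,0x23] = 8d d4 74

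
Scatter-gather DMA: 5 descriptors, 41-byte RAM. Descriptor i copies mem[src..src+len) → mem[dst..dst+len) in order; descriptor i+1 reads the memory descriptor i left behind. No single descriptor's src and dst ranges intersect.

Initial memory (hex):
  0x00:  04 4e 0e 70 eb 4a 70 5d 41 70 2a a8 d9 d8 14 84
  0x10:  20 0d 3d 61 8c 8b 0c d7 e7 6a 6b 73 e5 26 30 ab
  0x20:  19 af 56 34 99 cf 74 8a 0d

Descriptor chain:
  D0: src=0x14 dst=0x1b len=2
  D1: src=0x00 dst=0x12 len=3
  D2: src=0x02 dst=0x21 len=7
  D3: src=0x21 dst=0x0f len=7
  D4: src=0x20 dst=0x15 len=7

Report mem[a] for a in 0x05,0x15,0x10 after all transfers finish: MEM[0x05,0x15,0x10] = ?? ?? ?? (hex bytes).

D0: mem[0x1b..0x1c] <- [8c 8b]
D1: mem[0x12..0x14] <- [04 4e 0e]
D2: mem[0x21..0x27] <- [0e 70 eb 4a 70 5d 41]
D3: mem[0x0f..0x15] <- [0e 70 eb 4a 70 5d 41]
D4: mem[0x15..0x1b] <- [19 0e 70 eb 4a 70 5d]
query mem[0x05]=0x4a, mem[0x15]=0x19, mem[0x10]=0x70

MEM[0x05,0x15,0x10] = 4a 19 70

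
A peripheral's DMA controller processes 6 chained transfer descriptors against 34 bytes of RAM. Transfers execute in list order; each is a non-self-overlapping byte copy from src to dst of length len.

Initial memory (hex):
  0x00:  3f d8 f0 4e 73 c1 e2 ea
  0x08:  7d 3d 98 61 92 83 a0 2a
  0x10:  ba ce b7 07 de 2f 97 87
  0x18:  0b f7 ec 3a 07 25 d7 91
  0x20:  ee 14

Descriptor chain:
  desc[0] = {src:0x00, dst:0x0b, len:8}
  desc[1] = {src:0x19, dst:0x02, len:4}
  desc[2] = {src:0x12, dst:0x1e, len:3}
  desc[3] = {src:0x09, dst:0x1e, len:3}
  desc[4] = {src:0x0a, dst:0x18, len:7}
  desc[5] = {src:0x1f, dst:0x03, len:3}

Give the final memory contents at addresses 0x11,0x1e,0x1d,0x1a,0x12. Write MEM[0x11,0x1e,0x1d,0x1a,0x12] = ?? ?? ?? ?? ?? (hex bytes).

MEM[0x11,0x1e,0x1d,0x1a,0x12] = e2 c1 73 d8 ea

D0: mem[0x0b..0x12] <- [3f d8 f0 4e 73 c1 e2 ea]
D1: mem[0x02..0x05] <- [f7 ec 3a 07]
D2: mem[0x1e..0x20] <- [ea 07 de]
D3: mem[0x1e..0x20] <- [3d 98 3f]
D4: mem[0x18..0x1e] <- [98 3f d8 f0 4e 73 c1]
D5: mem[0x03..0x05] <- [98 3f 14]
query mem[0x11]=0xe2, mem[0x1e]=0xc1, mem[0x1d]=0x73, mem[0x1a]=0xd8, mem[0x12]=0xea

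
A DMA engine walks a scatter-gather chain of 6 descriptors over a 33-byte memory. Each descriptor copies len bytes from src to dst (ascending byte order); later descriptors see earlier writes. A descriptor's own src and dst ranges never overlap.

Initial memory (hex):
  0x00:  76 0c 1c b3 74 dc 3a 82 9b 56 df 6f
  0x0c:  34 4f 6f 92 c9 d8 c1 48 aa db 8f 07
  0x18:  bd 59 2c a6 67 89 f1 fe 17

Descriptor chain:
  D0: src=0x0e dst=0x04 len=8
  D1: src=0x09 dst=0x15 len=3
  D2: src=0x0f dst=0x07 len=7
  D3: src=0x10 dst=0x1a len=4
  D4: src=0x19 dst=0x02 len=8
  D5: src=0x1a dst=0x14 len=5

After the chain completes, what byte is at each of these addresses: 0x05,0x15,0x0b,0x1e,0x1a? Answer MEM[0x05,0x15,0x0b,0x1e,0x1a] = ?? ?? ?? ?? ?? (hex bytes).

#0 dst[0x04+8] := {0x6f,0x92,0xc9,0xd8,0xc1,0x48,0xaa,0xdb}
#1 dst[0x15+3] := {0x48,0xaa,0xdb}
#2 dst[0x07+7] := {0x92,0xc9,0xd8,0xc1,0x48,0xaa,0x48}
#3 dst[0x1a+4] := {0xc9,0xd8,0xc1,0x48}
#4 dst[0x02+8] := {0x59,0xc9,0xd8,0xc1,0x48,0xf1,0xfe,0x17}
#5 dst[0x14+5] := {0xc9,0xd8,0xc1,0x48,0xf1}
query mem[0x05]=0xc1, mem[0x15]=0xd8, mem[0x0b]=0x48, mem[0x1e]=0xf1, mem[0x1a]=0xc9

MEM[0x05,0x15,0x0b,0x1e,0x1a] = c1 d8 48 f1 c9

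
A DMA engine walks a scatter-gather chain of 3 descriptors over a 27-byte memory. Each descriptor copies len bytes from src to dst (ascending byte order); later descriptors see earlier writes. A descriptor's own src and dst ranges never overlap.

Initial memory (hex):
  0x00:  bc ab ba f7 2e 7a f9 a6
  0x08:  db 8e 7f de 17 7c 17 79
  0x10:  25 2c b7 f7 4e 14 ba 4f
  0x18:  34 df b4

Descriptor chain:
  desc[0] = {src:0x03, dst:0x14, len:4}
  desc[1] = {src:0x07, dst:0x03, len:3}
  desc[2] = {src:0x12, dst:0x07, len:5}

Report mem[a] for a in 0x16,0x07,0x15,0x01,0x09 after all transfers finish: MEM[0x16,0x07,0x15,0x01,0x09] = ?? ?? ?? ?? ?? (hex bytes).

MEM[0x16,0x07,0x15,0x01,0x09] = 7a b7 2e ab f7

  after D0: wrote 4B at 0x14 = f72e7af9
  after D1: wrote 3B at 0x03 = a6db8e
  after D2: wrote 5B at 0x07 = b7f7f72e7a
query mem[0x16]=0x7a, mem[0x07]=0xb7, mem[0x15]=0x2e, mem[0x01]=0xab, mem[0x09]=0xf7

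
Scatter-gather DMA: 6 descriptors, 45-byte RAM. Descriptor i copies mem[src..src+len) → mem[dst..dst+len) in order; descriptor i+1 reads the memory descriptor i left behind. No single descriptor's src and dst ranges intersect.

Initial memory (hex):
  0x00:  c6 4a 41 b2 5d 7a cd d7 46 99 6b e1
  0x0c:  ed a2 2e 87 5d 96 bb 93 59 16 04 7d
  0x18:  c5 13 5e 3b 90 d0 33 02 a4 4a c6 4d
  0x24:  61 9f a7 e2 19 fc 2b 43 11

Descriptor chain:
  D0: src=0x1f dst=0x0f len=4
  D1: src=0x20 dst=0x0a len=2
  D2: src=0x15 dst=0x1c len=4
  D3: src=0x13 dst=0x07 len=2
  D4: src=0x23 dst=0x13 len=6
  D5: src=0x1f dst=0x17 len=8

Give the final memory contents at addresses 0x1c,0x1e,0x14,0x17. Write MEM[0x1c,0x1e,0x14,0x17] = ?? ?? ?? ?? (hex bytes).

#0 dst[0x0f+4] := {0x02,0xa4,0x4a,0xc6}
#1 dst[0x0a+2] := {0xa4,0x4a}
#2 dst[0x1c+4] := {0x16,0x04,0x7d,0xc5}
#3 dst[0x07+2] := {0x93,0x59}
#4 dst[0x13+6] := {0x4d,0x61,0x9f,0xa7,0xe2,0x19}
#5 dst[0x17+8] := {0xc5,0xa4,0x4a,0xc6,0x4d,0x61,0x9f,0xa7}
query mem[0x1c]=0x61, mem[0x1e]=0xa7, mem[0x14]=0x61, mem[0x17]=0xc5

MEM[0x1c,0x1e,0x14,0x17] = 61 a7 61 c5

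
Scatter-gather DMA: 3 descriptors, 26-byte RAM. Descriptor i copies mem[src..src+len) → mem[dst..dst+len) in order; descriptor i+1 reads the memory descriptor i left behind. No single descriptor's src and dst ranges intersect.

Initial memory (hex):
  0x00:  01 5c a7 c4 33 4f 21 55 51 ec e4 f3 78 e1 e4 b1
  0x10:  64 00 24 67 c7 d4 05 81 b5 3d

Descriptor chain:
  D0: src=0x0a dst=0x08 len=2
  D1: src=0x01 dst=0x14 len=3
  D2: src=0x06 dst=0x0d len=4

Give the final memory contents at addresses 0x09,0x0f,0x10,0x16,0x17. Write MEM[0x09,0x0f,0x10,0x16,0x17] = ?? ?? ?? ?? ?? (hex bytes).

D0: mem[0x08..0x09] <- [e4 f3]
D1: mem[0x14..0x16] <- [5c a7 c4]
D2: mem[0x0d..0x10] <- [21 55 e4 f3]
query mem[0x09]=0xf3, mem[0x0f]=0xe4, mem[0x10]=0xf3, mem[0x16]=0xc4, mem[0x17]=0x81

MEM[0x09,0x0f,0x10,0x16,0x17] = f3 e4 f3 c4 81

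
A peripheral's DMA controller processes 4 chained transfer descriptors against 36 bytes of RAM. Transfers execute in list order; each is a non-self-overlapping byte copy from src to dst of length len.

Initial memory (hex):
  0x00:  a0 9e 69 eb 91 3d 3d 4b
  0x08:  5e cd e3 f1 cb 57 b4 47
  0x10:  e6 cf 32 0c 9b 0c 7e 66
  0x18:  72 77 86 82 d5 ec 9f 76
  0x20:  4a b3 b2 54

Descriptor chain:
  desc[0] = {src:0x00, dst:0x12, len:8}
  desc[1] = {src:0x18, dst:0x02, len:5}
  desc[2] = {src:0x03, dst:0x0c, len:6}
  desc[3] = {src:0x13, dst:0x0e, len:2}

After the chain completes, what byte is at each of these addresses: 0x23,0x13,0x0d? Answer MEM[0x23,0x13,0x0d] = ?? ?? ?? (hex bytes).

MEM[0x23,0x13,0x0d] = 54 9e 86

[0] 0x00->0x12 len=8 : a0 9e 69 eb 91 3d 3d 4b
[1] 0x18->0x02 len=5 : 3d 4b 86 82 d5
[2] 0x03->0x0c len=6 : 4b 86 82 d5 4b 5e
[3] 0x13->0x0e len=2 : 9e 69
query mem[0x23]=0x54, mem[0x13]=0x9e, mem[0x0d]=0x86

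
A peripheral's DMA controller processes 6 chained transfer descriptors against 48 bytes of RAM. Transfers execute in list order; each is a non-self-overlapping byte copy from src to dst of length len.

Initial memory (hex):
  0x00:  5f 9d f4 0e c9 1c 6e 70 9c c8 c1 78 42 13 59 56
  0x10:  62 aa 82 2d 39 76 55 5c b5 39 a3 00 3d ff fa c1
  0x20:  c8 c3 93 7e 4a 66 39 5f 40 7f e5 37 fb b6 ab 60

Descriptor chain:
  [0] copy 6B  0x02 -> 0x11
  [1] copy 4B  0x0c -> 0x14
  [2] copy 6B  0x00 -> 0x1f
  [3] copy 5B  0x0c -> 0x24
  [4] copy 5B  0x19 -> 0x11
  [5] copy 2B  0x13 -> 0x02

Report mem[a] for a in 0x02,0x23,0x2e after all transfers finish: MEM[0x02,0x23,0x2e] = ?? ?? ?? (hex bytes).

MEM[0x02,0x23,0x2e] = 00 c9 ab

[0] 0x02->0x11 len=6 : f4 0e c9 1c 6e 70
[1] 0x0c->0x14 len=4 : 42 13 59 56
[2] 0x00->0x1f len=6 : 5f 9d f4 0e c9 1c
[3] 0x0c->0x24 len=5 : 42 13 59 56 62
[4] 0x19->0x11 len=5 : 39 a3 00 3d ff
[5] 0x13->0x02 len=2 : 00 3d
query mem[0x02]=0x00, mem[0x23]=0xc9, mem[0x2e]=0xab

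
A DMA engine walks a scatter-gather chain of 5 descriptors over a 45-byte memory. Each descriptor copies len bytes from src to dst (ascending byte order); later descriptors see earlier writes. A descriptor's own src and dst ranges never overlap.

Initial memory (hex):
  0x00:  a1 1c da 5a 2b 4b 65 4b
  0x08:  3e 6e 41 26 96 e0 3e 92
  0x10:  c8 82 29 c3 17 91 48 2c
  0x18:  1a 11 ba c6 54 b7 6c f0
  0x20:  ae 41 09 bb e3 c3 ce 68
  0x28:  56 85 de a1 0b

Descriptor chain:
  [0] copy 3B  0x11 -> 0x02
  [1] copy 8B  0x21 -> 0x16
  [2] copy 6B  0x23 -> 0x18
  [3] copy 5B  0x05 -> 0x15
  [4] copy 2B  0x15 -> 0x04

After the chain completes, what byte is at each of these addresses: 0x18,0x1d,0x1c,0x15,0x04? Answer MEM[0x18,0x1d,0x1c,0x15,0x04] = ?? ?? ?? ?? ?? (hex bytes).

#0 dst[0x02+3] := {0x82,0x29,0xc3}
#1 dst[0x16+8] := {0x41,0x09,0xbb,0xe3,0xc3,0xce,0x68,0x56}
#2 dst[0x18+6] := {0xbb,0xe3,0xc3,0xce,0x68,0x56}
#3 dst[0x15+5] := {0x4b,0x65,0x4b,0x3e,0x6e}
#4 dst[0x04+2] := {0x4b,0x65}
query mem[0x18]=0x3e, mem[0x1d]=0x56, mem[0x1c]=0x68, mem[0x15]=0x4b, mem[0x04]=0x4b

MEM[0x18,0x1d,0x1c,0x15,0x04] = 3e 56 68 4b 4b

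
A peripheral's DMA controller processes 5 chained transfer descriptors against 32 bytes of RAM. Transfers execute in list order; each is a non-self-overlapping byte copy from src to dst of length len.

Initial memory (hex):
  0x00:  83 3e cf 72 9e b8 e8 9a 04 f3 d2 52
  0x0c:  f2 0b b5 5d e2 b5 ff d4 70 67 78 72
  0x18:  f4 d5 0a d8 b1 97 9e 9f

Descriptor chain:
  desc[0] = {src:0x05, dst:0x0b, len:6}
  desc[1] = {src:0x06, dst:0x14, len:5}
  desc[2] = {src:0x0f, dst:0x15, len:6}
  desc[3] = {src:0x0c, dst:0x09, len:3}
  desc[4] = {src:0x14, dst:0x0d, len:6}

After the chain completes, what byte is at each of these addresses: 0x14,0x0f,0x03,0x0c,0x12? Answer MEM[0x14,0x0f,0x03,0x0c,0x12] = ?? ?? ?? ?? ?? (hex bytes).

MEM[0x14,0x0f,0x03,0x0c,0x12] = e8 d2 72 e8 d4

#0 dst[0x0b+6] := {0xb8,0xe8,0x9a,0x04,0xf3,0xd2}
#1 dst[0x14+5] := {0xe8,0x9a,0x04,0xf3,0xd2}
#2 dst[0x15+6] := {0xf3,0xd2,0xb5,0xff,0xd4,0xe8}
#3 dst[0x09+3] := {0xe8,0x9a,0x04}
#4 dst[0x0d+6] := {0xe8,0xf3,0xd2,0xb5,0xff,0xd4}
query mem[0x14]=0xe8, mem[0x0f]=0xd2, mem[0x03]=0x72, mem[0x0c]=0xe8, mem[0x12]=0xd4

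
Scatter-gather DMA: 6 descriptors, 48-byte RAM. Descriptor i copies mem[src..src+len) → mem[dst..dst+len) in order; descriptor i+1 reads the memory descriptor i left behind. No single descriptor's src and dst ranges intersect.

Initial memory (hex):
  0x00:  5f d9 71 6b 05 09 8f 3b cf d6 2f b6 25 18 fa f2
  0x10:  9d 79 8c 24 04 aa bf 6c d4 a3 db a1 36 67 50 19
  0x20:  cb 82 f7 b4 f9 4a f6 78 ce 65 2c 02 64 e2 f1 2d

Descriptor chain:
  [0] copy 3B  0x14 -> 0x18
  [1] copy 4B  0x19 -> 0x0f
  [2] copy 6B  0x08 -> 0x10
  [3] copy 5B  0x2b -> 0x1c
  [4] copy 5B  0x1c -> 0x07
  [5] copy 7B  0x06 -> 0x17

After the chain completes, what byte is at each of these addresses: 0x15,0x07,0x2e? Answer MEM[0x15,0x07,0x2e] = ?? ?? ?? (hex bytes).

D0: mem[0x18..0x1a] <- [04 aa bf]
D1: mem[0x0f..0x12] <- [aa bf a1 36]
D2: mem[0x10..0x15] <- [cf d6 2f b6 25 18]
D3: mem[0x1c..0x20] <- [02 64 e2 f1 2d]
D4: mem[0x07..0x0b] <- [02 64 e2 f1 2d]
D5: mem[0x17..0x1d] <- [8f 02 64 e2 f1 2d 25]
query mem[0x15]=0x18, mem[0x07]=0x02, mem[0x2e]=0xf1

MEM[0x15,0x07,0x2e] = 18 02 f1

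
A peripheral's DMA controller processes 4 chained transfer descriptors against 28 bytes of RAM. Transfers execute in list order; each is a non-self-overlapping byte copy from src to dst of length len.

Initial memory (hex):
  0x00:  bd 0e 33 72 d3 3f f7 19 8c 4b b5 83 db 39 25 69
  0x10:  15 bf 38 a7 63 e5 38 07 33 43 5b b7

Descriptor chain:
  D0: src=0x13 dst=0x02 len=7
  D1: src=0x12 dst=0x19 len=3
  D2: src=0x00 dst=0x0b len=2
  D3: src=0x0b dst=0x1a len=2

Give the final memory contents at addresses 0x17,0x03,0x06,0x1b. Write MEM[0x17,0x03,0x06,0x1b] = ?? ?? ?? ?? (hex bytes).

[0] 0x13->0x02 len=7 : a7 63 e5 38 07 33 43
[1] 0x12->0x19 len=3 : 38 a7 63
[2] 0x00->0x0b len=2 : bd 0e
[3] 0x0b->0x1a len=2 : bd 0e
query mem[0x17]=0x07, mem[0x03]=0x63, mem[0x06]=0x07, mem[0x1b]=0x0e

MEM[0x17,0x03,0x06,0x1b] = 07 63 07 0e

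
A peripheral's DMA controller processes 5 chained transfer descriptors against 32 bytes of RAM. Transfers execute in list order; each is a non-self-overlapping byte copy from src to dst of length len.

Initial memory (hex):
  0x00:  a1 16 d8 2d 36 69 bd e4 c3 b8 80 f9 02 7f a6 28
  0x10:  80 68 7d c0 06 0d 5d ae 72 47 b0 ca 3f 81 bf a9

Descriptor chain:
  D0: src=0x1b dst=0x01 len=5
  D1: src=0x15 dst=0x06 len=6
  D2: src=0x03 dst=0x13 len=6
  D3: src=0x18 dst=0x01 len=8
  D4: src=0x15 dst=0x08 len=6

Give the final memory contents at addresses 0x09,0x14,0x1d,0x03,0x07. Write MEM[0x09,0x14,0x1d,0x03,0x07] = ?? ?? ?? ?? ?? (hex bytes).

  after D0: wrote 5B at 0x01 = ca3f81bfa9
  after D1: wrote 6B at 0x06 = 0d5dae7247b0
  after D2: wrote 6B at 0x13 = 81bfa90d5dae
  after D3: wrote 8B at 0x01 = ae47b0ca3f81bfa9
  after D4: wrote 6B at 0x08 = a90d5dae47b0
query mem[0x09]=0x0d, mem[0x14]=0xbf, mem[0x1d]=0x81, mem[0x03]=0xb0, mem[0x07]=0xbf

MEM[0x09,0x14,0x1d,0x03,0x07] = 0d bf 81 b0 bf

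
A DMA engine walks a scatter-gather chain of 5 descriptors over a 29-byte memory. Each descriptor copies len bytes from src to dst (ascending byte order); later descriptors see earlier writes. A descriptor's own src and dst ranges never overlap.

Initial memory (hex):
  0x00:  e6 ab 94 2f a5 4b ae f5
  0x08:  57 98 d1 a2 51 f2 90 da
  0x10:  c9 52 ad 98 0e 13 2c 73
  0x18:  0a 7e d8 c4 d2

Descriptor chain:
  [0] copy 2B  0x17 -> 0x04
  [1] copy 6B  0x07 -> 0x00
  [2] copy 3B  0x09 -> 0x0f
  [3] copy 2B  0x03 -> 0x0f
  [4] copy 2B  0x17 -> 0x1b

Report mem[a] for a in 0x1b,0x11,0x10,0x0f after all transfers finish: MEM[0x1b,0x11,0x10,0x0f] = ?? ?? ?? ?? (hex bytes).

MEM[0x1b,0x11,0x10,0x0f] = 73 a2 a2 d1

#0 dst[0x04+2] := {0x73,0x0a}
#1 dst[0x00+6] := {0xf5,0x57,0x98,0xd1,0xa2,0x51}
#2 dst[0x0f+3] := {0x98,0xd1,0xa2}
#3 dst[0x0f+2] := {0xd1,0xa2}
#4 dst[0x1b+2] := {0x73,0x0a}
query mem[0x1b]=0x73, mem[0x11]=0xa2, mem[0x10]=0xa2, mem[0x0f]=0xd1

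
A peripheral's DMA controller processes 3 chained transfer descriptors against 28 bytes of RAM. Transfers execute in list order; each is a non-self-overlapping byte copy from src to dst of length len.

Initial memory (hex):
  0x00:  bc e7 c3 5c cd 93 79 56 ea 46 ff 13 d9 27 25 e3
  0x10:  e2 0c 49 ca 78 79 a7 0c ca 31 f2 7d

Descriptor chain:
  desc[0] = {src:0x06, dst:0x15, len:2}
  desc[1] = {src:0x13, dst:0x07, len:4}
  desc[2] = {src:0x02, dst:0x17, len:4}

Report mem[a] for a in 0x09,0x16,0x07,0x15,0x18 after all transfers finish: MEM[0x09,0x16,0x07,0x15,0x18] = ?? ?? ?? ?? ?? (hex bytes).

[0] 0x06->0x15 len=2 : 79 56
[1] 0x13->0x07 len=4 : ca 78 79 56
[2] 0x02->0x17 len=4 : c3 5c cd 93
query mem[0x09]=0x79, mem[0x16]=0x56, mem[0x07]=0xca, mem[0x15]=0x79, mem[0x18]=0x5c

MEM[0x09,0x16,0x07,0x15,0x18] = 79 56 ca 79 5c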